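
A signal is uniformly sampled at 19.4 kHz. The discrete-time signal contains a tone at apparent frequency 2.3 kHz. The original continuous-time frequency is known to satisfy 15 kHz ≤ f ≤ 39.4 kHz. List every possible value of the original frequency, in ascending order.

17.1 kHz, 21.7 kHz, 36.5 kHz

Frequencies that alias to 2.3 kHz are k·fs ± 2.3 kHz for integer k ≥ 0.
k=0: 2.3 kHz.
k=1: 17.1 kHz, 21.7 kHz.
k=2: 36.5 kHz, 41.1 kHz.
k=3: 55.9 kHz, 60.5 kHz.
Within [15 kHz, 39.4 kHz]: 17.1 kHz, 21.7 kHz, 36.5 kHz.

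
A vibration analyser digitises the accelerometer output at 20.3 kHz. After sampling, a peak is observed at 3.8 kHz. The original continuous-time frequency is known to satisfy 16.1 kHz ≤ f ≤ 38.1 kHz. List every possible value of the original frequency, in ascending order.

16.5 kHz, 24.1 kHz, 36.8 kHz

Frequencies that alias to 3.8 kHz are k·fs ± 3.8 kHz for integer k ≥ 0.
k=0: 3.8 kHz.
k=1: 16.5 kHz, 24.1 kHz.
k=2: 36.8 kHz, 44.4 kHz.
k=3: 57.1 kHz, 64.7 kHz.
Within [16.1 kHz, 38.1 kHz]: 16.5 kHz, 24.1 kHz, 36.8 kHz.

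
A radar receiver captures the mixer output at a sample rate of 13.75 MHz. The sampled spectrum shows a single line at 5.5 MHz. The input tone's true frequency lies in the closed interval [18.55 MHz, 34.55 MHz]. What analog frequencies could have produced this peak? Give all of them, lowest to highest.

Frequencies that alias to 5.5 MHz are k·fs ± 5.5 MHz for integer k ≥ 0.
k=0: 5.5 MHz.
k=1: 8.25 MHz, 19.25 MHz.
k=2: 22 MHz, 33 MHz.
k=3: 35.75 MHz, 46.75 MHz.
Within [18.55 MHz, 34.55 MHz]: 19.25 MHz, 22 MHz, 33 MHz.

19.25 MHz, 22 MHz, 33 MHz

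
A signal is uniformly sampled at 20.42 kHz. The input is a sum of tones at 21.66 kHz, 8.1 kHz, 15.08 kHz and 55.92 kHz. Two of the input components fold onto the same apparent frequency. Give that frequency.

5.34 kHz

fs/2 = 10.21 kHz.
21.66 kHz mod fs = 1.24 kHz.
1.24 kHz ≤ fs/2 = 10.21 kHz, appears at 1.24 kHz.
8.1 kHz ≤ fs/2 = 10.21 kHz, passes unchanged.
15.08 kHz > fs/2 = 10.21 kHz, folds to fs − 15.08 kHz = 5.34 kHz.
55.92 kHz mod fs = 15.08 kHz.
15.08 kHz > fs/2 = 10.21 kHz, folds to fs − 15.08 kHz = 5.34 kHz.
15.08 kHz and 55.92 kHz both map to 5.34 kHz.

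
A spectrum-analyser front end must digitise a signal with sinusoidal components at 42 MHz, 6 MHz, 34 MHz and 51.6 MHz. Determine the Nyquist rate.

103.2 MHz

Highest-frequency component: 51.6 MHz.
Nyquist rate = 2 × 51.6 MHz = 103.2 MHz.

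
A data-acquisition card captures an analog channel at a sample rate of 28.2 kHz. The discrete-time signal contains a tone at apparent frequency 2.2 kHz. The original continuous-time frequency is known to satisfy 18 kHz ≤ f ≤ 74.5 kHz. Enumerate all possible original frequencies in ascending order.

26 kHz, 30.4 kHz, 54.2 kHz, 58.6 kHz

Frequencies that alias to 2.2 kHz are k·fs ± 2.2 kHz for integer k ≥ 0.
k=0: 2.2 kHz.
k=1: 26 kHz, 30.4 kHz.
k=2: 54.2 kHz, 58.6 kHz.
k=3: 82.4 kHz, 86.8 kHz.
Within [18 kHz, 74.5 kHz]: 26 kHz, 30.4 kHz, 54.2 kHz, 58.6 kHz.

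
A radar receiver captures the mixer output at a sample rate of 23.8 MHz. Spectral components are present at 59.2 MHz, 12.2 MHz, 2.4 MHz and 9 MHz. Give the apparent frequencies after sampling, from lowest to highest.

fs/2 = 11.9 MHz.
59.2 MHz mod fs = 11.6 MHz.
11.6 MHz ≤ fs/2 = 11.9 MHz, appears at 11.6 MHz.
12.2 MHz > fs/2 = 11.9 MHz, folds to fs − 12.2 MHz = 11.6 MHz.
2.4 MHz ≤ fs/2 = 11.9 MHz, passes unchanged.
9 MHz ≤ fs/2 = 11.9 MHz, passes unchanged.
Distinct values: {2.4 MHz, 9 MHz, 11.6 MHz}.

2.4 MHz, 9 MHz, 11.6 MHz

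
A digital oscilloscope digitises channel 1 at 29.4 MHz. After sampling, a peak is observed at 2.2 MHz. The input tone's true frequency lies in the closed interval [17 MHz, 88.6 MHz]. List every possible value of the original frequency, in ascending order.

27.2 MHz, 31.6 MHz, 56.6 MHz, 61 MHz, 86 MHz

Frequencies that alias to 2.2 MHz are k·fs ± 2.2 MHz for integer k ≥ 0.
k=0: 2.2 MHz.
k=1: 27.2 MHz, 31.6 MHz.
k=2: 56.6 MHz, 61 MHz.
k=3: 86 MHz, 90.4 MHz.
k=4: 115.4 MHz, 119.8 MHz.
Within [17 MHz, 88.6 MHz]: 27.2 MHz, 31.6 MHz, 56.6 MHz, 61 MHz, 86 MHz.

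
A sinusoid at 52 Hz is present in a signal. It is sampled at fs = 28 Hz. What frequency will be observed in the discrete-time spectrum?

4 Hz

52 Hz mod fs = 24 Hz.
24 Hz > fs/2 = 14 Hz, folds to fs − 24 Hz = 4 Hz.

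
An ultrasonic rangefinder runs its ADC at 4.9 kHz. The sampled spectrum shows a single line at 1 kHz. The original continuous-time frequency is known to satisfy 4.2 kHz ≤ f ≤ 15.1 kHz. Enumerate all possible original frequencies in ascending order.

Frequencies that alias to 1 kHz are k·fs ± 1 kHz for integer k ≥ 0.
k=0: 1 kHz.
k=1: 3.9 kHz, 5.9 kHz.
k=2: 8.8 kHz, 10.8 kHz.
k=3: 13.7 kHz, 15.7 kHz.
k=4: 18.6 kHz, 20.6 kHz.
Within [4.2 kHz, 15.1 kHz]: 5.9 kHz, 8.8 kHz, 10.8 kHz, 13.7 kHz.

5.9 kHz, 8.8 kHz, 10.8 kHz, 13.7 kHz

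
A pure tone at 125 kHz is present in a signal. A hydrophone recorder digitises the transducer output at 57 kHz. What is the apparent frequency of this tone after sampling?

11 kHz

125 kHz mod fs = 11 kHz.
11 kHz ≤ fs/2 = 28.5 kHz, appears at 11 kHz.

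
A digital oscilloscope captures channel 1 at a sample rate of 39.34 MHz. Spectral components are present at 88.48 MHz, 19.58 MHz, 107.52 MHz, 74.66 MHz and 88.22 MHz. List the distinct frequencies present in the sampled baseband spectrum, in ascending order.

fs/2 = 19.67 MHz.
88.48 MHz mod fs = 9.8 MHz.
9.8 MHz ≤ fs/2 = 19.67 MHz, appears at 9.8 MHz.
19.58 MHz ≤ fs/2 = 19.67 MHz, passes unchanged.
107.52 MHz mod fs = 28.84 MHz.
28.84 MHz > fs/2 = 19.67 MHz, folds to fs − 28.84 MHz = 10.5 MHz.
74.66 MHz mod fs = 35.32 MHz.
35.32 MHz > fs/2 = 19.67 MHz, folds to fs − 35.32 MHz = 4.02 MHz.
88.22 MHz mod fs = 9.54 MHz.
9.54 MHz ≤ fs/2 = 19.67 MHz, appears at 9.54 MHz.
Distinct values: {4.02 MHz, 9.54 MHz, 9.8 MHz, 10.5 MHz, 19.58 MHz}.

4.02 MHz, 9.54 MHz, 9.8 MHz, 10.5 MHz, 19.58 MHz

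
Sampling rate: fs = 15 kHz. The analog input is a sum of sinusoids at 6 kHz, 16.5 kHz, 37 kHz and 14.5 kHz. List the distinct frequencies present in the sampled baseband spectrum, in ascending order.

fs/2 = 7.5 kHz.
6 kHz ≤ fs/2 = 7.5 kHz, passes unchanged.
16.5 kHz mod fs = 1.5 kHz.
1.5 kHz ≤ fs/2 = 7.5 kHz, appears at 1.5 kHz.
37 kHz mod fs = 7 kHz.
7 kHz ≤ fs/2 = 7.5 kHz, appears at 7 kHz.
14.5 kHz > fs/2 = 7.5 kHz, folds to fs − 14.5 kHz = 0.5 kHz.
Distinct values: {0.5 kHz, 1.5 kHz, 6 kHz, 7 kHz}.

0.5 kHz, 1.5 kHz, 6 kHz, 7 kHz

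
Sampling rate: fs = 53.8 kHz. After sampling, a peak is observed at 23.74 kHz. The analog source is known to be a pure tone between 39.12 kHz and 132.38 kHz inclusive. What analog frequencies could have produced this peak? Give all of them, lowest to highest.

Frequencies that alias to 23.74 kHz are k·fs ± 23.74 kHz for integer k ≥ 0.
k=0: 23.74 kHz.
k=1: 30.06 kHz, 77.54 kHz.
k=2: 83.86 kHz, 131.34 kHz.
k=3: 137.66 kHz, 185.14 kHz.
Within [39.12 kHz, 132.38 kHz]: 77.54 kHz, 83.86 kHz, 131.34 kHz.

77.54 kHz, 83.86 kHz, 131.34 kHz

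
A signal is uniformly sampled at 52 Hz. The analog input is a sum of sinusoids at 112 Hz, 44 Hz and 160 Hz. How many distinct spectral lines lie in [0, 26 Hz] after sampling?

2

fs/2 = 26 Hz.
112 Hz mod fs = 8 Hz.
8 Hz ≤ fs/2 = 26 Hz, appears at 8 Hz.
44 Hz > fs/2 = 26 Hz, folds to fs − 44 Hz = 8 Hz.
160 Hz mod fs = 4 Hz.
4 Hz ≤ fs/2 = 26 Hz, appears at 4 Hz.
Distinct values: {4 Hz, 8 Hz} → 2.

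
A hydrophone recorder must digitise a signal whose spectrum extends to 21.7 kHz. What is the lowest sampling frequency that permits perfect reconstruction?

Nyquist rate = 2 × 21.7 kHz = 43.4 kHz.

43.4 kHz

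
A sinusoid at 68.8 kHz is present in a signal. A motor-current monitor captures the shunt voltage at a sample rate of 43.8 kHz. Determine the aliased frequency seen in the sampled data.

68.8 kHz mod fs = 25 kHz.
25 kHz > fs/2 = 21.9 kHz, folds to fs − 25 kHz = 18.8 kHz.

18.8 kHz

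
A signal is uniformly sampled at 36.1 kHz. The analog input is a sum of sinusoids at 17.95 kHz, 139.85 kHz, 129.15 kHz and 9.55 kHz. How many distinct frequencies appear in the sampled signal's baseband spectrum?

fs/2 = 18.05 kHz.
17.95 kHz ≤ fs/2 = 18.05 kHz, passes unchanged.
139.85 kHz mod fs = 31.55 kHz.
31.55 kHz > fs/2 = 18.05 kHz, folds to fs − 31.55 kHz = 4.55 kHz.
129.15 kHz mod fs = 20.85 kHz.
20.85 kHz > fs/2 = 18.05 kHz, folds to fs − 20.85 kHz = 15.25 kHz.
9.55 kHz ≤ fs/2 = 18.05 kHz, passes unchanged.
Distinct values: {4.55 kHz, 9.55 kHz, 15.25 kHz, 17.95 kHz} → 4.

4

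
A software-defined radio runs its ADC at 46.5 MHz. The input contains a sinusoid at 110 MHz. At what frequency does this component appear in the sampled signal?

17 MHz

110 MHz mod fs = 17 MHz.
17 MHz ≤ fs/2 = 23.25 MHz, appears at 17 MHz.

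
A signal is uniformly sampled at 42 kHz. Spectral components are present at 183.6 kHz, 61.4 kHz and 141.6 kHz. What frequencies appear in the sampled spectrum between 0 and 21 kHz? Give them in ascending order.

15.6 kHz, 19.4 kHz

fs/2 = 21 kHz.
183.6 kHz mod fs = 15.6 kHz.
15.6 kHz ≤ fs/2 = 21 kHz, appears at 15.6 kHz.
61.4 kHz mod fs = 19.4 kHz.
19.4 kHz ≤ fs/2 = 21 kHz, appears at 19.4 kHz.
141.6 kHz mod fs = 15.6 kHz.
15.6 kHz ≤ fs/2 = 21 kHz, appears at 15.6 kHz.
Distinct values: {15.6 kHz, 19.4 kHz}.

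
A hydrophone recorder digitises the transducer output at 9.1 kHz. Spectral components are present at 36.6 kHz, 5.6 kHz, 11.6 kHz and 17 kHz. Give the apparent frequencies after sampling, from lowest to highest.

0.2 kHz, 1.2 kHz, 2.5 kHz, 3.5 kHz

fs/2 = 4.55 kHz.
36.6 kHz mod fs = 0.2 kHz.
0.2 kHz ≤ fs/2 = 4.55 kHz, appears at 0.2 kHz.
5.6 kHz > fs/2 = 4.55 kHz, folds to fs − 5.6 kHz = 3.5 kHz.
11.6 kHz mod fs = 2.5 kHz.
2.5 kHz ≤ fs/2 = 4.55 kHz, appears at 2.5 kHz.
17 kHz mod fs = 7.9 kHz.
7.9 kHz > fs/2 = 4.55 kHz, folds to fs − 7.9 kHz = 1.2 kHz.
Distinct values: {0.2 kHz, 1.2 kHz, 2.5 kHz, 3.5 kHz}.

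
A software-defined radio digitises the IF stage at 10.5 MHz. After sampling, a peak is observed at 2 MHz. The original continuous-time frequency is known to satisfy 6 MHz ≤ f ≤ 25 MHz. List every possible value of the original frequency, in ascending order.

Frequencies that alias to 2 MHz are k·fs ± 2 MHz for integer k ≥ 0.
k=0: 2 MHz.
k=1: 8.5 MHz, 12.5 MHz.
k=2: 19 MHz, 23 MHz.
k=3: 29.5 MHz, 33.5 MHz.
Within [6 MHz, 25 MHz]: 8.5 MHz, 12.5 MHz, 19 MHz, 23 MHz.

8.5 MHz, 12.5 MHz, 19 MHz, 23 MHz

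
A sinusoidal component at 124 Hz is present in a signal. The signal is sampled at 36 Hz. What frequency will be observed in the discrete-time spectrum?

16 Hz

124 Hz mod fs = 16 Hz.
16 Hz ≤ fs/2 = 18 Hz, appears at 16 Hz.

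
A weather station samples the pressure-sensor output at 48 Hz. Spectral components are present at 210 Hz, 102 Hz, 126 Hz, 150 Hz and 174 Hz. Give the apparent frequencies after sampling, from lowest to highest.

fs/2 = 24 Hz.
210 Hz mod fs = 18 Hz.
18 Hz ≤ fs/2 = 24 Hz, appears at 18 Hz.
102 Hz mod fs = 6 Hz.
6 Hz ≤ fs/2 = 24 Hz, appears at 6 Hz.
126 Hz mod fs = 30 Hz.
30 Hz > fs/2 = 24 Hz, folds to fs − 30 Hz = 18 Hz.
150 Hz mod fs = 6 Hz.
6 Hz ≤ fs/2 = 24 Hz, appears at 6 Hz.
174 Hz mod fs = 30 Hz.
30 Hz > fs/2 = 24 Hz, folds to fs − 30 Hz = 18 Hz.
Distinct values: {6 Hz, 18 Hz}.

6 Hz, 18 Hz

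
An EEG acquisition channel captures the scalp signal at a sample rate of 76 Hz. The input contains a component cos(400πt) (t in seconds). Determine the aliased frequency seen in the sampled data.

28 Hz

ω = 400π rad/s → f = ω/(2π) = 200 Hz.
200 Hz mod fs = 48 Hz.
48 Hz > fs/2 = 38 Hz, folds to fs − 48 Hz = 28 Hz.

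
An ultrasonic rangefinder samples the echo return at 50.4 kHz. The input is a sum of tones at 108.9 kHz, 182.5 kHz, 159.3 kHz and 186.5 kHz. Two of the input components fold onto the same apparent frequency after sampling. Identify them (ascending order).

fs/2 = 25.2 kHz.
108.9 kHz mod fs = 8.1 kHz.
8.1 kHz ≤ fs/2 = 25.2 kHz, appears at 8.1 kHz.
182.5 kHz mod fs = 31.3 kHz.
31.3 kHz > fs/2 = 25.2 kHz, folds to fs − 31.3 kHz = 19.1 kHz.
159.3 kHz mod fs = 8.1 kHz.
8.1 kHz ≤ fs/2 = 25.2 kHz, appears at 8.1 kHz.
186.5 kHz mod fs = 35.3 kHz.
35.3 kHz > fs/2 = 25.2 kHz, folds to fs − 35.3 kHz = 15.1 kHz.
108.9 kHz and 159.3 kHz both map to 8.1 kHz.

108.9 kHz, 159.3 kHz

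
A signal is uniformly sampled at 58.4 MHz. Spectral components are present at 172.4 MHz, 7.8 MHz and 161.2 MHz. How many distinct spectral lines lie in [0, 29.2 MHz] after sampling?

fs/2 = 29.2 MHz.
172.4 MHz mod fs = 55.6 MHz.
55.6 MHz > fs/2 = 29.2 MHz, folds to fs − 55.6 MHz = 2.8 MHz.
7.8 MHz ≤ fs/2 = 29.2 MHz, passes unchanged.
161.2 MHz mod fs = 44.4 MHz.
44.4 MHz > fs/2 = 29.2 MHz, folds to fs − 44.4 MHz = 14 MHz.
Distinct values: {2.8 MHz, 7.8 MHz, 14 MHz} → 3.

3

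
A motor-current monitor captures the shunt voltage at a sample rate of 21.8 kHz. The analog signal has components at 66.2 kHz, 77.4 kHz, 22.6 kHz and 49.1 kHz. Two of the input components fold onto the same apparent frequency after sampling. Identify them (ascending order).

22.6 kHz, 66.2 kHz

fs/2 = 10.9 kHz.
66.2 kHz mod fs = 0.8 kHz.
0.8 kHz ≤ fs/2 = 10.9 kHz, appears at 0.8 kHz.
77.4 kHz mod fs = 12 kHz.
12 kHz > fs/2 = 10.9 kHz, folds to fs − 12 kHz = 9.8 kHz.
22.6 kHz mod fs = 0.8 kHz.
0.8 kHz ≤ fs/2 = 10.9 kHz, appears at 0.8 kHz.
49.1 kHz mod fs = 5.5 kHz.
5.5 kHz ≤ fs/2 = 10.9 kHz, appears at 5.5 kHz.
22.6 kHz and 66.2 kHz both map to 0.8 kHz.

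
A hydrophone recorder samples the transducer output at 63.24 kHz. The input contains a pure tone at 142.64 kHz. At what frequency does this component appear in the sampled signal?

16.16 kHz

142.64 kHz mod fs = 16.16 kHz.
16.16 kHz ≤ fs/2 = 31.62 kHz, appears at 16.16 kHz.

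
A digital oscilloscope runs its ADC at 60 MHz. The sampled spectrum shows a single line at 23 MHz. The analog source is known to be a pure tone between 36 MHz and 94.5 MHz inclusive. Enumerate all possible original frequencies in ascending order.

37 MHz, 83 MHz

Frequencies that alias to 23 MHz are k·fs ± 23 MHz for integer k ≥ 0.
k=0: 23 MHz.
k=1: 37 MHz, 83 MHz.
k=2: 97 MHz, 143 MHz.
Within [36 MHz, 94.5 MHz]: 37 MHz, 83 MHz.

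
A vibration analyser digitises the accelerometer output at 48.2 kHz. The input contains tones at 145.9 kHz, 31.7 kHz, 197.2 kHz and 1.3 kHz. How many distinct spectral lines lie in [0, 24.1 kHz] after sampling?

fs/2 = 24.1 kHz.
145.9 kHz mod fs = 1.3 kHz.
1.3 kHz ≤ fs/2 = 24.1 kHz, appears at 1.3 kHz.
31.7 kHz > fs/2 = 24.1 kHz, folds to fs − 31.7 kHz = 16.5 kHz.
197.2 kHz mod fs = 4.4 kHz.
4.4 kHz ≤ fs/2 = 24.1 kHz, appears at 4.4 kHz.
1.3 kHz ≤ fs/2 = 24.1 kHz, passes unchanged.
Distinct values: {1.3 kHz, 4.4 kHz, 16.5 kHz} → 3.

3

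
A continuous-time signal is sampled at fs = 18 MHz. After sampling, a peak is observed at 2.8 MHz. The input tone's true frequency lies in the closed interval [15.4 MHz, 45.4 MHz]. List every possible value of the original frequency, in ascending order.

Frequencies that alias to 2.8 MHz are k·fs ± 2.8 MHz for integer k ≥ 0.
k=0: 2.8 MHz.
k=1: 15.2 MHz, 20.8 MHz.
k=2: 33.2 MHz, 38.8 MHz.
k=3: 51.2 MHz, 56.8 MHz.
Within [15.4 MHz, 45.4 MHz]: 20.8 MHz, 33.2 MHz, 38.8 MHz.

20.8 MHz, 33.2 MHz, 38.8 MHz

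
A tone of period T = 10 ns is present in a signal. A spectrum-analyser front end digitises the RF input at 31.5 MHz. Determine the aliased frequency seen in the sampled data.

5.5 MHz

T = 10 ns → f = 1/T = 100 MHz.
100 MHz mod fs = 5.5 MHz.
5.5 MHz ≤ fs/2 = 15.75 MHz, appears at 5.5 MHz.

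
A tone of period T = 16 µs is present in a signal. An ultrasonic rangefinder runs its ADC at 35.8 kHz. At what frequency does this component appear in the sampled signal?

9.1 kHz

T = 16 µs → f = 1/T = 62.5 kHz.
62.5 kHz mod fs = 26.7 kHz.
26.7 kHz > fs/2 = 17.9 kHz, folds to fs − 26.7 kHz = 9.1 kHz.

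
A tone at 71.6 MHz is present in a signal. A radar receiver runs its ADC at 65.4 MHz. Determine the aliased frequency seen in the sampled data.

6.2 MHz

71.6 MHz mod fs = 6.2 MHz.
6.2 MHz ≤ fs/2 = 32.7 MHz, appears at 6.2 MHz.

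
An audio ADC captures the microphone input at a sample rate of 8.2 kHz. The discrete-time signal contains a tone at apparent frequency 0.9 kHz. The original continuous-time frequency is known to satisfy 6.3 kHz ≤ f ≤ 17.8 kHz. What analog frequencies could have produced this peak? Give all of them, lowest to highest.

Frequencies that alias to 0.9 kHz are k·fs ± 0.9 kHz for integer k ≥ 0.
k=0: 0.9 kHz.
k=1: 7.3 kHz, 9.1 kHz.
k=2: 15.5 kHz, 17.3 kHz.
k=3: 23.7 kHz, 25.5 kHz.
Within [6.3 kHz, 17.8 kHz]: 7.3 kHz, 9.1 kHz, 15.5 kHz, 17.3 kHz.

7.3 kHz, 9.1 kHz, 15.5 kHz, 17.3 kHz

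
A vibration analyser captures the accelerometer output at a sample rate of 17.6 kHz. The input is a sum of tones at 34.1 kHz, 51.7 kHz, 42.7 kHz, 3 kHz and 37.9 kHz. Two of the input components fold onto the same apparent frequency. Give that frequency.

fs/2 = 8.8 kHz.
34.1 kHz mod fs = 16.5 kHz.
16.5 kHz > fs/2 = 8.8 kHz, folds to fs − 16.5 kHz = 1.1 kHz.
51.7 kHz mod fs = 16.5 kHz.
16.5 kHz > fs/2 = 8.8 kHz, folds to fs − 16.5 kHz = 1.1 kHz.
42.7 kHz mod fs = 7.5 kHz.
7.5 kHz ≤ fs/2 = 8.8 kHz, appears at 7.5 kHz.
3 kHz ≤ fs/2 = 8.8 kHz, passes unchanged.
37.9 kHz mod fs = 2.7 kHz.
2.7 kHz ≤ fs/2 = 8.8 kHz, appears at 2.7 kHz.
34.1 kHz and 51.7 kHz both map to 1.1 kHz.

1.1 kHz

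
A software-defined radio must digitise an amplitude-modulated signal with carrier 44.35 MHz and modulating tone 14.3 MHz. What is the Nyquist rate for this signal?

AM sidebands sit at fc ± fm = 30.05 MHz and 58.65 MHz.
Highest-frequency component: 58.65 MHz.
Nyquist rate = 2 × 58.65 MHz = 117.3 MHz.

117.3 MHz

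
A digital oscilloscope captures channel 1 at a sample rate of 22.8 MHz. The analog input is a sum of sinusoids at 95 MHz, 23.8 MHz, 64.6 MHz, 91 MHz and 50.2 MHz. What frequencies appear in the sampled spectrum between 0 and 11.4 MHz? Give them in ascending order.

0.2 MHz, 1 MHz, 3.8 MHz, 4.6 MHz

fs/2 = 11.4 MHz.
95 MHz mod fs = 3.8 MHz.
3.8 MHz ≤ fs/2 = 11.4 MHz, appears at 3.8 MHz.
23.8 MHz mod fs = 1 MHz.
1 MHz ≤ fs/2 = 11.4 MHz, appears at 1 MHz.
64.6 MHz mod fs = 19 MHz.
19 MHz > fs/2 = 11.4 MHz, folds to fs − 19 MHz = 3.8 MHz.
91 MHz mod fs = 22.6 MHz.
22.6 MHz > fs/2 = 11.4 MHz, folds to fs − 22.6 MHz = 0.2 MHz.
50.2 MHz mod fs = 4.6 MHz.
4.6 MHz ≤ fs/2 = 11.4 MHz, appears at 4.6 MHz.
Distinct values: {0.2 MHz, 1 MHz, 3.8 MHz, 4.6 MHz}.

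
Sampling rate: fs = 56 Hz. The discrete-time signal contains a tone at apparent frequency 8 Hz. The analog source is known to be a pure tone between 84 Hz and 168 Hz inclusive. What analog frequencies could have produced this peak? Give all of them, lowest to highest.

Frequencies that alias to 8 Hz are k·fs ± 8 Hz for integer k ≥ 0.
k=0: 8 Hz.
k=1: 48 Hz, 64 Hz.
k=2: 104 Hz, 120 Hz.
k=3: 160 Hz, 176 Hz.
k=4: 216 Hz, 232 Hz.
Within [84 Hz, 168 Hz]: 104 Hz, 120 Hz, 160 Hz.

104 Hz, 120 Hz, 160 Hz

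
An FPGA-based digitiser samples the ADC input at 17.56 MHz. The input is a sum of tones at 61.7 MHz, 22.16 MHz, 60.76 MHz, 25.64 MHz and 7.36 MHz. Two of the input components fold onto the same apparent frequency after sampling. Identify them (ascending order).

25.64 MHz, 60.76 MHz

fs/2 = 8.78 MHz.
61.7 MHz mod fs = 9.02 MHz.
9.02 MHz > fs/2 = 8.78 MHz, folds to fs − 9.02 MHz = 8.54 MHz.
22.16 MHz mod fs = 4.6 MHz.
4.6 MHz ≤ fs/2 = 8.78 MHz, appears at 4.6 MHz.
60.76 MHz mod fs = 8.08 MHz.
8.08 MHz ≤ fs/2 = 8.78 MHz, appears at 8.08 MHz.
25.64 MHz mod fs = 8.08 MHz.
8.08 MHz ≤ fs/2 = 8.78 MHz, appears at 8.08 MHz.
7.36 MHz ≤ fs/2 = 8.78 MHz, passes unchanged.
25.64 MHz and 60.76 MHz both map to 8.08 MHz.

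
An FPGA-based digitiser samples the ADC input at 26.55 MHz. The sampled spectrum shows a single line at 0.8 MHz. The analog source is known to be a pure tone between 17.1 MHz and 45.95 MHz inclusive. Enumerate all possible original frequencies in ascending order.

25.75 MHz, 27.35 MHz

Frequencies that alias to 0.8 MHz are k·fs ± 0.8 MHz for integer k ≥ 0.
k=0: 0.8 MHz.
k=1: 25.75 MHz, 27.35 MHz.
k=2: 52.3 MHz, 53.9 MHz.
Within [17.1 MHz, 45.95 MHz]: 25.75 MHz, 27.35 MHz.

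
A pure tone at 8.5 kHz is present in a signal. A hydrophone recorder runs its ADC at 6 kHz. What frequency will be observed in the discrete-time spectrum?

2.5 kHz

8.5 kHz mod fs = 2.5 kHz.
2.5 kHz ≤ fs/2 = 3 kHz, appears at 2.5 kHz.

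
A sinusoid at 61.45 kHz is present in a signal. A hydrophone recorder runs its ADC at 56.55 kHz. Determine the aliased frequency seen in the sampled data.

4.9 kHz

61.45 kHz mod fs = 4.9 kHz.
4.9 kHz ≤ fs/2 = 28.275 kHz, appears at 4.9 kHz.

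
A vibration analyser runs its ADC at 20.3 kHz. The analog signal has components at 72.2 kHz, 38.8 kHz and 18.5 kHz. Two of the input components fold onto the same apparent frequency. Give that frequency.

fs/2 = 10.15 kHz.
72.2 kHz mod fs = 11.3 kHz.
11.3 kHz > fs/2 = 10.15 kHz, folds to fs − 11.3 kHz = 9 kHz.
38.8 kHz mod fs = 18.5 kHz.
18.5 kHz > fs/2 = 10.15 kHz, folds to fs − 18.5 kHz = 1.8 kHz.
18.5 kHz > fs/2 = 10.15 kHz, folds to fs − 18.5 kHz = 1.8 kHz.
18.5 kHz and 38.8 kHz both map to 1.8 kHz.

1.8 kHz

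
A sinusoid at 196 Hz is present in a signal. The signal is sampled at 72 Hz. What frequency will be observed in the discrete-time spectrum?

196 Hz mod fs = 52 Hz.
52 Hz > fs/2 = 36 Hz, folds to fs − 52 Hz = 20 Hz.

20 Hz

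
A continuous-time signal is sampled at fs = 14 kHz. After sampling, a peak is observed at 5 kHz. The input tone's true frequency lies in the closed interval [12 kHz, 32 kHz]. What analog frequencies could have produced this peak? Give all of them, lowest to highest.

Frequencies that alias to 5 kHz are k·fs ± 5 kHz for integer k ≥ 0.
k=0: 5 kHz.
k=1: 9 kHz, 19 kHz.
k=2: 23 kHz, 33 kHz.
k=3: 37 kHz, 47 kHz.
Within [12 kHz, 32 kHz]: 19 kHz, 23 kHz.

19 kHz, 23 kHz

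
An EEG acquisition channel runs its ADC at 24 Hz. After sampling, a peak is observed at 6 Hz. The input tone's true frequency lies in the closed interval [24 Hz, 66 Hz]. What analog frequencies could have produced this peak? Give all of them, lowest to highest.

30 Hz, 42 Hz, 54 Hz, 66 Hz

Frequencies that alias to 6 Hz are k·fs ± 6 Hz for integer k ≥ 0.
k=0: 6 Hz.
k=1: 18 Hz, 30 Hz.
k=2: 42 Hz, 54 Hz.
k=3: 66 Hz, 78 Hz.
k=4: 90 Hz, 102 Hz.
Within [24 Hz, 66 Hz]: 30 Hz, 42 Hz, 54 Hz, 66 Hz.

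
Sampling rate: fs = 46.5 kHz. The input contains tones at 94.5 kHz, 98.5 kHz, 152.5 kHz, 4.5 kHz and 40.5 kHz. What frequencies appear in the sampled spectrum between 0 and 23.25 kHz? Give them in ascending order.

fs/2 = 23.25 kHz.
94.5 kHz mod fs = 1.5 kHz.
1.5 kHz ≤ fs/2 = 23.25 kHz, appears at 1.5 kHz.
98.5 kHz mod fs = 5.5 kHz.
5.5 kHz ≤ fs/2 = 23.25 kHz, appears at 5.5 kHz.
152.5 kHz mod fs = 13 kHz.
13 kHz ≤ fs/2 = 23.25 kHz, appears at 13 kHz.
4.5 kHz ≤ fs/2 = 23.25 kHz, passes unchanged.
40.5 kHz > fs/2 = 23.25 kHz, folds to fs − 40.5 kHz = 6 kHz.
Distinct values: {1.5 kHz, 4.5 kHz, 5.5 kHz, 6 kHz, 13 kHz}.

1.5 kHz, 4.5 kHz, 5.5 kHz, 6 kHz, 13 kHz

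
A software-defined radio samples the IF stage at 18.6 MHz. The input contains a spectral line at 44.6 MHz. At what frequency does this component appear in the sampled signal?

7.4 MHz

44.6 MHz mod fs = 7.4 MHz.
7.4 MHz ≤ fs/2 = 9.3 MHz, appears at 7.4 MHz.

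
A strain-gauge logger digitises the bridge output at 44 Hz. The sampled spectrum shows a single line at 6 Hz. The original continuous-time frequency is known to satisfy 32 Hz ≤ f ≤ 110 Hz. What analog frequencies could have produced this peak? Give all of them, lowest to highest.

38 Hz, 50 Hz, 82 Hz, 94 Hz

Frequencies that alias to 6 Hz are k·fs ± 6 Hz for integer k ≥ 0.
k=0: 6 Hz.
k=1: 38 Hz, 50 Hz.
k=2: 82 Hz, 94 Hz.
k=3: 126 Hz, 138 Hz.
Within [32 Hz, 110 Hz]: 38 Hz, 50 Hz, 82 Hz, 94 Hz.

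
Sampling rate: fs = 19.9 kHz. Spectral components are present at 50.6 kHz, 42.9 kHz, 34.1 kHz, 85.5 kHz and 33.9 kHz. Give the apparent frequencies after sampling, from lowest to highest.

fs/2 = 9.95 kHz.
50.6 kHz mod fs = 10.8 kHz.
10.8 kHz > fs/2 = 9.95 kHz, folds to fs − 10.8 kHz = 9.1 kHz.
42.9 kHz mod fs = 3.1 kHz.
3.1 kHz ≤ fs/2 = 9.95 kHz, appears at 3.1 kHz.
34.1 kHz mod fs = 14.2 kHz.
14.2 kHz > fs/2 = 9.95 kHz, folds to fs − 14.2 kHz = 5.7 kHz.
85.5 kHz mod fs = 5.9 kHz.
5.9 kHz ≤ fs/2 = 9.95 kHz, appears at 5.9 kHz.
33.9 kHz mod fs = 14 kHz.
14 kHz > fs/2 = 9.95 kHz, folds to fs − 14 kHz = 5.9 kHz.
Distinct values: {3.1 kHz, 5.7 kHz, 5.9 kHz, 9.1 kHz}.

3.1 kHz, 5.7 kHz, 5.9 kHz, 9.1 kHz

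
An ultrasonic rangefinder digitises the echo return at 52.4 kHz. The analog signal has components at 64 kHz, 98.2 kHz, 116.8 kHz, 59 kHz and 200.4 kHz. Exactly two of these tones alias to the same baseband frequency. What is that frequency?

fs/2 = 26.2 kHz.
64 kHz mod fs = 11.6 kHz.
11.6 kHz ≤ fs/2 = 26.2 kHz, appears at 11.6 kHz.
98.2 kHz mod fs = 45.8 kHz.
45.8 kHz > fs/2 = 26.2 kHz, folds to fs − 45.8 kHz = 6.6 kHz.
116.8 kHz mod fs = 12 kHz.
12 kHz ≤ fs/2 = 26.2 kHz, appears at 12 kHz.
59 kHz mod fs = 6.6 kHz.
6.6 kHz ≤ fs/2 = 26.2 kHz, appears at 6.6 kHz.
200.4 kHz mod fs = 43.2 kHz.
43.2 kHz > fs/2 = 26.2 kHz, folds to fs − 43.2 kHz = 9.2 kHz.
59 kHz and 98.2 kHz both map to 6.6 kHz.

6.6 kHz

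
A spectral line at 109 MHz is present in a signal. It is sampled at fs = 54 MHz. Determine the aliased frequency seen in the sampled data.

1 MHz

109 MHz mod fs = 1 MHz.
1 MHz ≤ fs/2 = 27 MHz, appears at 1 MHz.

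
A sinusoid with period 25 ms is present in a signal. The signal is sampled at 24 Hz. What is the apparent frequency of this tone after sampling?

8 Hz

T = 25 ms → f = 1/T = 40 Hz.
40 Hz mod fs = 16 Hz.
16 Hz > fs/2 = 12 Hz, folds to fs − 16 Hz = 8 Hz.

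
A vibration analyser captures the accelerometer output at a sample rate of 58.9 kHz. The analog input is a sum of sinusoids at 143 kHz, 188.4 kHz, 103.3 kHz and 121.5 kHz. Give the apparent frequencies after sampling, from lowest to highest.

3.7 kHz, 11.7 kHz, 14.5 kHz, 25.2 kHz

fs/2 = 29.45 kHz.
143 kHz mod fs = 25.2 kHz.
25.2 kHz ≤ fs/2 = 29.45 kHz, appears at 25.2 kHz.
188.4 kHz mod fs = 11.7 kHz.
11.7 kHz ≤ fs/2 = 29.45 kHz, appears at 11.7 kHz.
103.3 kHz mod fs = 44.4 kHz.
44.4 kHz > fs/2 = 29.45 kHz, folds to fs − 44.4 kHz = 14.5 kHz.
121.5 kHz mod fs = 3.7 kHz.
3.7 kHz ≤ fs/2 = 29.45 kHz, appears at 3.7 kHz.
Distinct values: {3.7 kHz, 11.7 kHz, 14.5 kHz, 25.2 kHz}.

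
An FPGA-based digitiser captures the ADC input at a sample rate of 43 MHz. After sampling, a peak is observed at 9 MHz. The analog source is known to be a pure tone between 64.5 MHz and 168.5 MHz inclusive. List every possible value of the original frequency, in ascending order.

77 MHz, 95 MHz, 120 MHz, 138 MHz, 163 MHz

Frequencies that alias to 9 MHz are k·fs ± 9 MHz for integer k ≥ 0.
k=0: 9 MHz.
k=1: 34 MHz, 52 MHz.
k=2: 77 MHz, 95 MHz.
k=3: 120 MHz, 138 MHz.
k=4: 163 MHz, 181 MHz.
k=5: 206 MHz, 224 MHz.
Within [64.5 MHz, 168.5 MHz]: 77 MHz, 95 MHz, 120 MHz, 138 MHz, 163 MHz.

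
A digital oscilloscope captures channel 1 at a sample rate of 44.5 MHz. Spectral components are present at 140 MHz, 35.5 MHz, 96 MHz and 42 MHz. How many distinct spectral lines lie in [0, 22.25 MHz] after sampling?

fs/2 = 22.25 MHz.
140 MHz mod fs = 6.5 MHz.
6.5 MHz ≤ fs/2 = 22.25 MHz, appears at 6.5 MHz.
35.5 MHz > fs/2 = 22.25 MHz, folds to fs − 35.5 MHz = 9 MHz.
96 MHz mod fs = 7 MHz.
7 MHz ≤ fs/2 = 22.25 MHz, appears at 7 MHz.
42 MHz > fs/2 = 22.25 MHz, folds to fs − 42 MHz = 2.5 MHz.
Distinct values: {2.5 MHz, 6.5 MHz, 7 MHz, 9 MHz} → 4.

4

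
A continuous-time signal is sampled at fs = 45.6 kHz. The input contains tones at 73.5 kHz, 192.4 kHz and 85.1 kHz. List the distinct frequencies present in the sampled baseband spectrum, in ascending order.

fs/2 = 22.8 kHz.
73.5 kHz mod fs = 27.9 kHz.
27.9 kHz > fs/2 = 22.8 kHz, folds to fs − 27.9 kHz = 17.7 kHz.
192.4 kHz mod fs = 10 kHz.
10 kHz ≤ fs/2 = 22.8 kHz, appears at 10 kHz.
85.1 kHz mod fs = 39.5 kHz.
39.5 kHz > fs/2 = 22.8 kHz, folds to fs − 39.5 kHz = 6.1 kHz.
Distinct values: {6.1 kHz, 10 kHz, 17.7 kHz}.

6.1 kHz, 10 kHz, 17.7 kHz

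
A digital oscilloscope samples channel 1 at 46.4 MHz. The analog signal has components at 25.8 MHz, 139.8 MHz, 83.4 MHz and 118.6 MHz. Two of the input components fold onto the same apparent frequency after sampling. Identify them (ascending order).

fs/2 = 23.2 MHz.
25.8 MHz > fs/2 = 23.2 MHz, folds to fs − 25.8 MHz = 20.6 MHz.
139.8 MHz mod fs = 0.6 MHz.
0.6 MHz ≤ fs/2 = 23.2 MHz, appears at 0.6 MHz.
83.4 MHz mod fs = 37 MHz.
37 MHz > fs/2 = 23.2 MHz, folds to fs − 37 MHz = 9.4 MHz.
118.6 MHz mod fs = 25.8 MHz.
25.8 MHz > fs/2 = 23.2 MHz, folds to fs − 25.8 MHz = 20.6 MHz.
25.8 MHz and 118.6 MHz both map to 20.6 MHz.

25.8 MHz, 118.6 MHz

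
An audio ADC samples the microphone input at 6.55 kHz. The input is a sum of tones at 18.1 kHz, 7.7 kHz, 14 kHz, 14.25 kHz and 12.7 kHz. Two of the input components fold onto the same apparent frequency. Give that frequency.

fs/2 = 3.275 kHz.
18.1 kHz mod fs = 5 kHz.
5 kHz > fs/2 = 3.275 kHz, folds to fs − 5 kHz = 1.55 kHz.
7.7 kHz mod fs = 1.15 kHz.
1.15 kHz ≤ fs/2 = 3.275 kHz, appears at 1.15 kHz.
14 kHz mod fs = 0.9 kHz.
0.9 kHz ≤ fs/2 = 3.275 kHz, appears at 0.9 kHz.
14.25 kHz mod fs = 1.15 kHz.
1.15 kHz ≤ fs/2 = 3.275 kHz, appears at 1.15 kHz.
12.7 kHz mod fs = 6.15 kHz.
6.15 kHz > fs/2 = 3.275 kHz, folds to fs − 6.15 kHz = 0.4 kHz.
7.7 kHz and 14.25 kHz both map to 1.15 kHz.

1.15 kHz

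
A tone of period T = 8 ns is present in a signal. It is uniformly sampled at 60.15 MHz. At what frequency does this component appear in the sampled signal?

4.7 MHz

T = 8 ns → f = 1/T = 125 MHz.
125 MHz mod fs = 4.7 MHz.
4.7 MHz ≤ fs/2 = 30.075 MHz, appears at 4.7 MHz.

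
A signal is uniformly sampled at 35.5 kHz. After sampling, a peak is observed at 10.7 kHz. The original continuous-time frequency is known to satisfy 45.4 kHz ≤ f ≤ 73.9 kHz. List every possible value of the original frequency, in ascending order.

46.2 kHz, 60.3 kHz

Frequencies that alias to 10.7 kHz are k·fs ± 10.7 kHz for integer k ≥ 0.
k=0: 10.7 kHz.
k=1: 24.8 kHz, 46.2 kHz.
k=2: 60.3 kHz, 81.7 kHz.
k=3: 95.8 kHz, 117.2 kHz.
Within [45.4 kHz, 73.9 kHz]: 46.2 kHz, 60.3 kHz.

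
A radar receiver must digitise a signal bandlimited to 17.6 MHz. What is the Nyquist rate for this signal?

35.2 MHz

Nyquist rate = 2 × 17.6 MHz = 35.2 MHz.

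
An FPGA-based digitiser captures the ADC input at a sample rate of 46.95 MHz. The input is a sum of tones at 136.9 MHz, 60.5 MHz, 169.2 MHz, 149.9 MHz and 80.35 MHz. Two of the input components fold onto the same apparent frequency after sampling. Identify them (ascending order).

60.5 MHz, 80.35 MHz

fs/2 = 23.475 MHz.
136.9 MHz mod fs = 43 MHz.
43 MHz > fs/2 = 23.475 MHz, folds to fs − 43 MHz = 3.95 MHz.
60.5 MHz mod fs = 13.55 MHz.
13.55 MHz ≤ fs/2 = 23.475 MHz, appears at 13.55 MHz.
169.2 MHz mod fs = 28.35 MHz.
28.35 MHz > fs/2 = 23.475 MHz, folds to fs − 28.35 MHz = 18.6 MHz.
149.9 MHz mod fs = 9.05 MHz.
9.05 MHz ≤ fs/2 = 23.475 MHz, appears at 9.05 MHz.
80.35 MHz mod fs = 33.4 MHz.
33.4 MHz > fs/2 = 23.475 MHz, folds to fs − 33.4 MHz = 13.55 MHz.
60.5 MHz and 80.35 MHz both map to 13.55 MHz.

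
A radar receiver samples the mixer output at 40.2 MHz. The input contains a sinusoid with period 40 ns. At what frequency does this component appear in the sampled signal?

T = 40 ns → f = 1/T = 25 MHz.
25 MHz > fs/2 = 20.1 MHz, folds to fs − 25 MHz = 15.2 MHz.

15.2 MHz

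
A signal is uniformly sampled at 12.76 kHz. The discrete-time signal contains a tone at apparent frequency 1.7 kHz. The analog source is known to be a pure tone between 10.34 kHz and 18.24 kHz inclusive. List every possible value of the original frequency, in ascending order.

Frequencies that alias to 1.7 kHz are k·fs ± 1.7 kHz for integer k ≥ 0.
k=0: 1.7 kHz.
k=1: 11.06 kHz, 14.46 kHz.
k=2: 23.82 kHz, 27.22 kHz.
Within [10.34 kHz, 18.24 kHz]: 11.06 kHz, 14.46 kHz.

11.06 kHz, 14.46 kHz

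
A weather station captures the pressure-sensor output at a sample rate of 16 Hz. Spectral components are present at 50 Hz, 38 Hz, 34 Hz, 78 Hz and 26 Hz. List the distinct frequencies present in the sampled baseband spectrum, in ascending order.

fs/2 = 8 Hz.
50 Hz mod fs = 2 Hz.
2 Hz ≤ fs/2 = 8 Hz, appears at 2 Hz.
38 Hz mod fs = 6 Hz.
6 Hz ≤ fs/2 = 8 Hz, appears at 6 Hz.
34 Hz mod fs = 2 Hz.
2 Hz ≤ fs/2 = 8 Hz, appears at 2 Hz.
78 Hz mod fs = 14 Hz.
14 Hz > fs/2 = 8 Hz, folds to fs − 14 Hz = 2 Hz.
26 Hz mod fs = 10 Hz.
10 Hz > fs/2 = 8 Hz, folds to fs − 10 Hz = 6 Hz.
Distinct values: {2 Hz, 6 Hz}.

2 Hz, 6 Hz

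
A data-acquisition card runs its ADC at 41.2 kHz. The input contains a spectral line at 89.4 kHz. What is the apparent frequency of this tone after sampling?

89.4 kHz mod fs = 7 kHz.
7 kHz ≤ fs/2 = 20.6 kHz, appears at 7 kHz.

7 kHz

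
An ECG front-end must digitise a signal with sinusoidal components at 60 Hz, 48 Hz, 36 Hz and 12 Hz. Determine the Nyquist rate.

120 Hz

Highest-frequency component: 60 Hz.
Nyquist rate = 2 × 60 Hz = 120 Hz.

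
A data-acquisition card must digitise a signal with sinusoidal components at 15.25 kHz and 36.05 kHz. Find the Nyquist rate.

72.1 kHz

Highest-frequency component: 36.05 kHz.
Nyquist rate = 2 × 36.05 kHz = 72.1 kHz.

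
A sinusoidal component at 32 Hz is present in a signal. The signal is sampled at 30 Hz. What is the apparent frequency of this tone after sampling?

32 Hz mod fs = 2 Hz.
2 Hz ≤ fs/2 = 15 Hz, appears at 2 Hz.

2 Hz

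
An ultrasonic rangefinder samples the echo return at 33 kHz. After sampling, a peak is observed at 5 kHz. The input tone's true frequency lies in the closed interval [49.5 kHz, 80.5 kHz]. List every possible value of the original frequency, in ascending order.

Frequencies that alias to 5 kHz are k·fs ± 5 kHz for integer k ≥ 0.
k=0: 5 kHz.
k=1: 28 kHz, 38 kHz.
k=2: 61 kHz, 71 kHz.
k=3: 94 kHz, 104 kHz.
Within [49.5 kHz, 80.5 kHz]: 61 kHz, 71 kHz.

61 kHz, 71 kHz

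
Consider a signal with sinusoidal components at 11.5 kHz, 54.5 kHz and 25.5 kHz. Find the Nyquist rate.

Highest-frequency component: 54.5 kHz.
Nyquist rate = 2 × 54.5 kHz = 109 kHz.

109 kHz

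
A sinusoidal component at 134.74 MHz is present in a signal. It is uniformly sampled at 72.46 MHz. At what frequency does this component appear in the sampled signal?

134.74 MHz mod fs = 62.28 MHz.
62.28 MHz > fs/2 = 36.23 MHz, folds to fs − 62.28 MHz = 10.18 MHz.

10.18 MHz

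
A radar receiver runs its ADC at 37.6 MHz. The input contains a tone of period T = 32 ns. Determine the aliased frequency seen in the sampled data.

6.35 MHz

T = 32 ns → f = 1/T = 31.25 MHz.
31.25 MHz > fs/2 = 18.8 MHz, folds to fs − 31.25 MHz = 6.35 MHz.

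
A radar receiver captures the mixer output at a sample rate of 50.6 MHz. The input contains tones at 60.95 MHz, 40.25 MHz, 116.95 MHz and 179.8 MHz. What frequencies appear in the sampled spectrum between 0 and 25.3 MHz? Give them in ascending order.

10.35 MHz, 15.75 MHz, 22.6 MHz

fs/2 = 25.3 MHz.
60.95 MHz mod fs = 10.35 MHz.
10.35 MHz ≤ fs/2 = 25.3 MHz, appears at 10.35 MHz.
40.25 MHz > fs/2 = 25.3 MHz, folds to fs − 40.25 MHz = 10.35 MHz.
116.95 MHz mod fs = 15.75 MHz.
15.75 MHz ≤ fs/2 = 25.3 MHz, appears at 15.75 MHz.
179.8 MHz mod fs = 28 MHz.
28 MHz > fs/2 = 25.3 MHz, folds to fs − 28 MHz = 22.6 MHz.
Distinct values: {10.35 MHz, 15.75 MHz, 22.6 MHz}.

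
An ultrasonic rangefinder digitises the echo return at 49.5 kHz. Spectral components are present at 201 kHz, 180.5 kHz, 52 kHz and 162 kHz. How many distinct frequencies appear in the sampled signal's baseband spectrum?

4

fs/2 = 24.75 kHz.
201 kHz mod fs = 3 kHz.
3 kHz ≤ fs/2 = 24.75 kHz, appears at 3 kHz.
180.5 kHz mod fs = 32 kHz.
32 kHz > fs/2 = 24.75 kHz, folds to fs − 32 kHz = 17.5 kHz.
52 kHz mod fs = 2.5 kHz.
2.5 kHz ≤ fs/2 = 24.75 kHz, appears at 2.5 kHz.
162 kHz mod fs = 13.5 kHz.
13.5 kHz ≤ fs/2 = 24.75 kHz, appears at 13.5 kHz.
Distinct values: {2.5 kHz, 3 kHz, 13.5 kHz, 17.5 kHz} → 4.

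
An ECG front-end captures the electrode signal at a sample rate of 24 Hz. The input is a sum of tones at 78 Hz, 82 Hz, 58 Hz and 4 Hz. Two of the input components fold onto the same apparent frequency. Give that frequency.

fs/2 = 12 Hz.
78 Hz mod fs = 6 Hz.
6 Hz ≤ fs/2 = 12 Hz, appears at 6 Hz.
82 Hz mod fs = 10 Hz.
10 Hz ≤ fs/2 = 12 Hz, appears at 10 Hz.
58 Hz mod fs = 10 Hz.
10 Hz ≤ fs/2 = 12 Hz, appears at 10 Hz.
4 Hz ≤ fs/2 = 12 Hz, passes unchanged.
58 Hz and 82 Hz both map to 10 Hz.

10 Hz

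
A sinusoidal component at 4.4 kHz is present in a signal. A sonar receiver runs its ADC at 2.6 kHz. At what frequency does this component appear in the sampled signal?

0.8 kHz

4.4 kHz mod fs = 1.8 kHz.
1.8 kHz > fs/2 = 1.3 kHz, folds to fs − 1.8 kHz = 0.8 kHz.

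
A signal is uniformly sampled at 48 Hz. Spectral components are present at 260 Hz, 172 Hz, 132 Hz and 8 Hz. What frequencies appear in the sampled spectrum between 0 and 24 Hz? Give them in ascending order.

8 Hz, 12 Hz, 20 Hz

fs/2 = 24 Hz.
260 Hz mod fs = 20 Hz.
20 Hz ≤ fs/2 = 24 Hz, appears at 20 Hz.
172 Hz mod fs = 28 Hz.
28 Hz > fs/2 = 24 Hz, folds to fs − 28 Hz = 20 Hz.
132 Hz mod fs = 36 Hz.
36 Hz > fs/2 = 24 Hz, folds to fs − 36 Hz = 12 Hz.
8 Hz ≤ fs/2 = 24 Hz, passes unchanged.
Distinct values: {8 Hz, 12 Hz, 20 Hz}.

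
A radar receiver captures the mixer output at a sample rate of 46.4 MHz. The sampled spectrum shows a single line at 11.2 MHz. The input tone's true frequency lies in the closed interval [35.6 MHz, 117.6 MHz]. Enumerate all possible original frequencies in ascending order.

Frequencies that alias to 11.2 MHz are k·fs ± 11.2 MHz for integer k ≥ 0.
k=0: 11.2 MHz.
k=1: 35.2 MHz, 57.6 MHz.
k=2: 81.6 MHz, 104 MHz.
k=3: 128 MHz, 150.4 MHz.
Within [35.6 MHz, 117.6 MHz]: 57.6 MHz, 81.6 MHz, 104 MHz.

57.6 MHz, 81.6 MHz, 104 MHz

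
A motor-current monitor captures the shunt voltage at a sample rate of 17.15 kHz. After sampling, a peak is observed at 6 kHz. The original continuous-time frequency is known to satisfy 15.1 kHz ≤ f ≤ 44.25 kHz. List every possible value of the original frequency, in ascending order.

Frequencies that alias to 6 kHz are k·fs ± 6 kHz for integer k ≥ 0.
k=0: 6 kHz.
k=1: 11.15 kHz, 23.15 kHz.
k=2: 28.3 kHz, 40.3 kHz.
k=3: 45.45 kHz, 57.45 kHz.
Within [15.1 kHz, 44.25 kHz]: 23.15 kHz, 28.3 kHz, 40.3 kHz.

23.15 kHz, 28.3 kHz, 40.3 kHz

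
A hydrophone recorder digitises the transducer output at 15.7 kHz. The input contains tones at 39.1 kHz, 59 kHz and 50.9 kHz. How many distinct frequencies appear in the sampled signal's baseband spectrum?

2

fs/2 = 7.85 kHz.
39.1 kHz mod fs = 7.7 kHz.
7.7 kHz ≤ fs/2 = 7.85 kHz, appears at 7.7 kHz.
59 kHz mod fs = 11.9 kHz.
11.9 kHz > fs/2 = 7.85 kHz, folds to fs − 11.9 kHz = 3.8 kHz.
50.9 kHz mod fs = 3.8 kHz.
3.8 kHz ≤ fs/2 = 7.85 kHz, appears at 3.8 kHz.
Distinct values: {3.8 kHz, 7.7 kHz} → 2.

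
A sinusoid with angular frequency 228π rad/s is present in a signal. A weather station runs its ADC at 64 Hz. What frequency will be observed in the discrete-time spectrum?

ω = 228π rad/s → f = ω/(2π) = 114 Hz.
114 Hz mod fs = 50 Hz.
50 Hz > fs/2 = 32 Hz, folds to fs − 50 Hz = 14 Hz.

14 Hz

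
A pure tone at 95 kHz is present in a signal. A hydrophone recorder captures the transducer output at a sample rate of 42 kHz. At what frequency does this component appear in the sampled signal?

11 kHz

95 kHz mod fs = 11 kHz.
11 kHz ≤ fs/2 = 21 kHz, appears at 11 kHz.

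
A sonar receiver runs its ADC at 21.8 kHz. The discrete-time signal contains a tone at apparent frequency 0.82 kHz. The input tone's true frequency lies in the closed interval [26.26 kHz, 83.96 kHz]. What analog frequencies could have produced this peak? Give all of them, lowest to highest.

42.78 kHz, 44.42 kHz, 64.58 kHz, 66.22 kHz

Frequencies that alias to 0.82 kHz are k·fs ± 0.82 kHz for integer k ≥ 0.
k=0: 0.82 kHz.
k=1: 20.98 kHz, 22.62 kHz.
k=2: 42.78 kHz, 44.42 kHz.
k=3: 64.58 kHz, 66.22 kHz.
k=4: 86.38 kHz, 88.02 kHz.
Within [26.26 kHz, 83.96 kHz]: 42.78 kHz, 44.42 kHz, 64.58 kHz, 66.22 kHz.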